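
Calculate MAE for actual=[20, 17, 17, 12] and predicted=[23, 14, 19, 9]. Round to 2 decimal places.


Absolute errors: [3, 3, 2, 3]
Sum of absolute errors = 11
MAE = 11 / 4 = 2.75

2.75


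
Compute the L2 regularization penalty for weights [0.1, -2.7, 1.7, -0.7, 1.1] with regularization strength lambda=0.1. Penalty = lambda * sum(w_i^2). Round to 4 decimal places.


Squaring each weight:
0.1^2 = 0.01
(-2.7)^2 = 7.29
1.7^2 = 2.89
(-0.7)^2 = 0.49
1.1^2 = 1.21
Sum of squares = 11.89
Penalty = 0.1 * 11.89 = 1.1890

1.1890


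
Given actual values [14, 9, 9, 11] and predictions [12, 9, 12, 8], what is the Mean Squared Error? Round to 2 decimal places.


Differences: [2, 0, -3, 3]
Squared errors: [4, 0, 9, 9]
Sum of squared errors = 22
MSE = 22 / 4 = 5.50

5.50


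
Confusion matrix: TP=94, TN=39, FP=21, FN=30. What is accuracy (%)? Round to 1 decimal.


Accuracy = (TP + TN) / (TP + TN + FP + FN) * 100
= (94 + 39) / (94 + 39 + 21 + 30)
= 133 / 184
= 0.7228
= 72.3%

72.3


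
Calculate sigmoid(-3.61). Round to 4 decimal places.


sigmoid(z) = 1 / (1 + exp(-z))
exp(-(-3.61)) = exp(3.61) = 36.9661
1 + 36.9661 = 37.9661
1 / 37.9661 = 0.0263

0.0263


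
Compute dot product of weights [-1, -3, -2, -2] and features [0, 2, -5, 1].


Element-wise products:
-1 * 0 = 0
-3 * 2 = -6
-2 * -5 = 10
-2 * 1 = -2
Sum = 0 + -6 + 10 + -2
= 2

2


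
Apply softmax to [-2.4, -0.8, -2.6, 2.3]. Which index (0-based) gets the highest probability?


Softmax is a monotonic transformation, so it preserves the argmax.
We need to find the index of the maximum logit.
Index 0: -2.4
Index 1: -0.8
Index 2: -2.6
Index 3: 2.3
Maximum logit = 2.3 at index 3

3


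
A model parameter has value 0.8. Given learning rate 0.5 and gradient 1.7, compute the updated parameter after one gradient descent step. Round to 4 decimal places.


w_new = w_old - lr * gradient
= 0.8 - 0.5 * 1.7
= 0.8 - (0.85)
= -0.0500

-0.0500


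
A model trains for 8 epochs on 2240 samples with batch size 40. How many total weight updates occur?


Iterations per epoch = 2240 / 40 = 56
Total updates = iterations_per_epoch * epochs
= 56 * 8
= 448

448


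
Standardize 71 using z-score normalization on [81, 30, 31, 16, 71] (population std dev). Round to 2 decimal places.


Mean = (81 + 30 + 31 + 16 + 71) / 5 = 45.8
Variance = sum((x_i - mean)^2) / n = 646.16
Std = sqrt(646.16) = 25.4197
Z = (x - mean) / std
= (71 - 45.8) / 25.4197
= 25.2 / 25.4197
= 0.99

0.99


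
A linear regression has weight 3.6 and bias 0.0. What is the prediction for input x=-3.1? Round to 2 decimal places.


y = 3.6 * -3.1 + (0.0)
= -11.16 + (0.0)
= -11.16

-11.16


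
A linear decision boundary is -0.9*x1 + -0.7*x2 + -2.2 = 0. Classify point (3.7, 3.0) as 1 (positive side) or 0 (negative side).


Compute -0.9 * 3.7 + -0.7 * 3.0 + -2.2
= -3.33 + -2.1 + -2.2
= -7.63
Since -7.63 < 0, the point is on the negative side.

0


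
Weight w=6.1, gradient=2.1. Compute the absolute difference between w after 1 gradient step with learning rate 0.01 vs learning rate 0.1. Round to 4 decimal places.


With lr=0.01: w_new = 6.1 - 0.01 * 2.1 = 6.079
With lr=0.1: w_new = 6.1 - 0.1 * 2.1 = 5.89
Absolute difference = |6.079 - 5.89|
= 0.1890

0.1890


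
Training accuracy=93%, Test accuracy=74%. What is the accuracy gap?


Gap = train_accuracy - test_accuracy
= 93 - 74
= 19%
This gap suggests the model is overfitting.

19


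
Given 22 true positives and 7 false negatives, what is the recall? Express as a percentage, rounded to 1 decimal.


Recall = TP / (TP + FN) * 100
= 22 / (22 + 7)
= 22 / 29
= 0.7586
= 75.9%

75.9


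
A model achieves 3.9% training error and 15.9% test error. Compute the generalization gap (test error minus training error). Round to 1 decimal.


Generalization gap = test_error - train_error
= 15.9 - 3.9
= 12.0%
A large gap suggests overfitting.

12.0


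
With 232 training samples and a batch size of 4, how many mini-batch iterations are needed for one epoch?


Iterations per epoch = dataset_size / batch_size
= 232 / 4
= 58

58


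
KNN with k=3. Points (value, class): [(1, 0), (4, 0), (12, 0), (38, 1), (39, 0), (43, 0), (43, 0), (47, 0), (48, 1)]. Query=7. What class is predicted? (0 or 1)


Distances from query 7:
Point 4 (class 0): distance = 3
Point 12 (class 0): distance = 5
Point 1 (class 0): distance = 6
K=3 nearest neighbors: classes = [0, 0, 0]
Votes for class 1: 0 / 3
Majority vote => class 0

0


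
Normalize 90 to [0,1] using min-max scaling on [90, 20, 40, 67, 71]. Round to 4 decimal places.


Min = 20, Max = 90
Range = 90 - 20 = 70
Scaled = (x - min) / (max - min)
= (90 - 20) / 70
= 70 / 70
= 1.0000

1.0000


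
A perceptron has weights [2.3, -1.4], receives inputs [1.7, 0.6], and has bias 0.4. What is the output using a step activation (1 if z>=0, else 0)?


z = w . x + b
= 2.3*1.7 + -1.4*0.6 + 0.4
= 3.91 + -0.84 + 0.4
= 3.07 + 0.4
= 3.47
Since z = 3.47 >= 0, output = 1

1


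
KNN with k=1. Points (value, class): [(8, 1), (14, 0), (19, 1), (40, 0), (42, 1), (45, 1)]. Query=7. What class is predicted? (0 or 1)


Distances from query 7:
Point 8 (class 1): distance = 1
K=1 nearest neighbors: classes = [1]
Votes for class 1: 1 / 1
Majority vote => class 1

1


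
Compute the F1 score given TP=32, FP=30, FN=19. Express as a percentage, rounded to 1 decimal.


Precision = TP / (TP + FP) = 32 / 62 = 0.5161
Recall = TP / (TP + FN) = 32 / 51 = 0.6275
F1 = 2 * P * R / (P + R)
= 2 * 0.5161 * 0.6275 / (0.5161 + 0.6275)
= 0.6477 / 1.1436
= 0.5664
As percentage: 56.6%

56.6


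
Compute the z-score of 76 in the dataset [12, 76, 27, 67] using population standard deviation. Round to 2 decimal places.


Mean = (12 + 76 + 27 + 67) / 4 = 45.5
Variance = sum((x_i - mean)^2) / n = 714.25
Std = sqrt(714.25) = 26.7255
Z = (x - mean) / std
= (76 - 45.5) / 26.7255
= 30.5 / 26.7255
= 1.14

1.14


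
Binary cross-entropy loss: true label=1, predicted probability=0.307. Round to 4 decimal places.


For y=1: Loss = -log(p)
= -log(0.307)
= -(-1.1809)
= 1.1809

1.1809


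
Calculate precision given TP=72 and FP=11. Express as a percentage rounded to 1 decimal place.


Precision = TP / (TP + FP) * 100
= 72 / (72 + 11)
= 72 / 83
= 0.8675
= 86.7%

86.7


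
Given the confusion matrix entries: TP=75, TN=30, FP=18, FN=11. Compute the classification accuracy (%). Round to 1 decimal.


Accuracy = (TP + TN) / (TP + TN + FP + FN) * 100
= (75 + 30) / (75 + 30 + 18 + 11)
= 105 / 134
= 0.7836
= 78.4%

78.4


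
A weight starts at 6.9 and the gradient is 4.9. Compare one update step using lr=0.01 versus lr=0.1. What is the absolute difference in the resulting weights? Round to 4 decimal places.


With lr=0.01: w_new = 6.9 - 0.01 * 4.9 = 6.851
With lr=0.1: w_new = 6.9 - 0.1 * 4.9 = 6.41
Absolute difference = |6.851 - 6.41|
= 0.4410

0.4410


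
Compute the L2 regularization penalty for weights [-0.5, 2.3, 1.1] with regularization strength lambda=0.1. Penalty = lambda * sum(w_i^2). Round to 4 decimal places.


Squaring each weight:
(-0.5)^2 = 0.25
2.3^2 = 5.29
1.1^2 = 1.21
Sum of squares = 6.75
Penalty = 0.1 * 6.75 = 0.6750

0.6750


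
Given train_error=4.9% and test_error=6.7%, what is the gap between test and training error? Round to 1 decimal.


Generalization gap = test_error - train_error
= 6.7 - 4.9
= 1.8%
A small gap suggests good generalization.

1.8


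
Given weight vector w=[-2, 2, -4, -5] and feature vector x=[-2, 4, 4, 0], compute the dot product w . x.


Element-wise products:
-2 * -2 = 4
2 * 4 = 8
-4 * 4 = -16
-5 * 0 = 0
Sum = 4 + 8 + -16 + 0
= -4

-4


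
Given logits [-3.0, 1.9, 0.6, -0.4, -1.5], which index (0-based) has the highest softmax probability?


Softmax is a monotonic transformation, so it preserves the argmax.
We need to find the index of the maximum logit.
Index 0: -3.0
Index 1: 1.9
Index 2: 0.6
Index 3: -0.4
Index 4: -1.5
Maximum logit = 1.9 at index 1

1


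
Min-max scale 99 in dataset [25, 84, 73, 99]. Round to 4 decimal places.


Min = 25, Max = 99
Range = 99 - 25 = 74
Scaled = (x - min) / (max - min)
= (99 - 25) / 74
= 74 / 74
= 1.0000

1.0000


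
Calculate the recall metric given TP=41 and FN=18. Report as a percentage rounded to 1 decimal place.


Recall = TP / (TP + FN) * 100
= 41 / (41 + 18)
= 41 / 59
= 0.6949
= 69.5%

69.5


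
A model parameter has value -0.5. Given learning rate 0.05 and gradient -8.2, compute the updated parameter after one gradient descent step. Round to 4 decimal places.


w_new = w_old - lr * gradient
= -0.5 - 0.05 * -8.2
= -0.5 - (-0.41)
= -0.0900

-0.0900


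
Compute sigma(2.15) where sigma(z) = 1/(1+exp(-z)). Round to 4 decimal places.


sigmoid(z) = 1 / (1 + exp(-z))
exp(-(2.15)) = exp(-2.15) = 0.1165
1 + 0.1165 = 1.1165
1 / 1.1165 = 0.8957

0.8957


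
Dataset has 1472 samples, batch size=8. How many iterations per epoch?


Iterations per epoch = dataset_size / batch_size
= 1472 / 8
= 184

184


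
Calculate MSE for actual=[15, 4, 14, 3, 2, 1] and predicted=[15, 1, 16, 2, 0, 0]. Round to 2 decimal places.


Differences: [0, 3, -2, 1, 2, 1]
Squared errors: [0, 9, 4, 1, 4, 1]
Sum of squared errors = 19
MSE = 19 / 6 = 3.17

3.17


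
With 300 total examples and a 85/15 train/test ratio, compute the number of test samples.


Train samples = 300 * 85% = 255
Test samples = 300 - 255
= 45

45


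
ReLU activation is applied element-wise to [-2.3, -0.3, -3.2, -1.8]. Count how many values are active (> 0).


ReLU(x) = max(0, x) for each element:
ReLU(-2.3) = 0
ReLU(-0.3) = 0
ReLU(-3.2) = 0
ReLU(-1.8) = 0
Active neurons (>0): 0

0


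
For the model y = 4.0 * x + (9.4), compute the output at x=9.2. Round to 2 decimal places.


y = 4.0 * 9.2 + (9.4)
= 36.8 + (9.4)
= 46.20

46.20


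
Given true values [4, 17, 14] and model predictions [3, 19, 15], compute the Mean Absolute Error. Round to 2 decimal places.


Absolute errors: [1, 2, 1]
Sum of absolute errors = 4
MAE = 4 / 3 = 1.33

1.33


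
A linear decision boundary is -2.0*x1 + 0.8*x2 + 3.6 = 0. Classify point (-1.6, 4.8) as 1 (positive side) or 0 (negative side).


Compute -2.0 * -1.6 + 0.8 * 4.8 + 3.6
= 3.2 + 3.84 + 3.6
= 10.64
Since 10.64 >= 0, the point is on the positive side.

1


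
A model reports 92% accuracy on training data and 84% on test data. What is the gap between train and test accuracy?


Gap = train_accuracy - test_accuracy
= 92 - 84
= 8%
This moderate gap may indicate mild overfitting.

8


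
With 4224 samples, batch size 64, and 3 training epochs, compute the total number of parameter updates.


Iterations per epoch = 4224 / 64 = 66
Total updates = iterations_per_epoch * epochs
= 66 * 3
= 198

198


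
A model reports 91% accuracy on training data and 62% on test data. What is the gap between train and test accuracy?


Gap = train_accuracy - test_accuracy
= 91 - 62
= 29%
This large gap strongly indicates overfitting.

29


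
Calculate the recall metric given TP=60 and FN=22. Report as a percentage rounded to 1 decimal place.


Recall = TP / (TP + FN) * 100
= 60 / (60 + 22)
= 60 / 82
= 0.7317
= 73.2%

73.2


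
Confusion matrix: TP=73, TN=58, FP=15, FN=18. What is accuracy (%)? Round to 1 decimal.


Accuracy = (TP + TN) / (TP + TN + FP + FN) * 100
= (73 + 58) / (73 + 58 + 15 + 18)
= 131 / 164
= 0.7988
= 79.9%

79.9


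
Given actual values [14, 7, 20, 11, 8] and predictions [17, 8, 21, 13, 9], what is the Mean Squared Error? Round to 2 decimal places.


Differences: [-3, -1, -1, -2, -1]
Squared errors: [9, 1, 1, 4, 1]
Sum of squared errors = 16
MSE = 16 / 5 = 3.20

3.20


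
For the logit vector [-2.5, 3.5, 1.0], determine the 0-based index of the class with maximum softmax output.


Softmax is a monotonic transformation, so it preserves the argmax.
We need to find the index of the maximum logit.
Index 0: -2.5
Index 1: 3.5
Index 2: 1.0
Maximum logit = 3.5 at index 1

1


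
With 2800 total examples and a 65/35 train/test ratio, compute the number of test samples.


Train samples = 2800 * 65% = 1820
Test samples = 2800 - 1820
= 980

980


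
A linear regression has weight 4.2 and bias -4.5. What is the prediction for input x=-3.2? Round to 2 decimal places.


y = 4.2 * -3.2 + (-4.5)
= -13.44 + (-4.5)
= -17.94

-17.94


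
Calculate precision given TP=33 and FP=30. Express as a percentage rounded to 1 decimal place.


Precision = TP / (TP + FP) * 100
= 33 / (33 + 30)
= 33 / 63
= 0.5238
= 52.4%

52.4


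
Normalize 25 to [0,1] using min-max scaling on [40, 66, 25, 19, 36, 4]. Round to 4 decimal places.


Min = 4, Max = 66
Range = 66 - 4 = 62
Scaled = (x - min) / (max - min)
= (25 - 4) / 62
= 21 / 62
= 0.3387

0.3387


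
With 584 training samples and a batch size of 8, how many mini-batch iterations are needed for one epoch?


Iterations per epoch = dataset_size / batch_size
= 584 / 8
= 73

73


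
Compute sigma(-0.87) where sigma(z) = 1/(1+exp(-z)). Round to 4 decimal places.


sigmoid(z) = 1 / (1 + exp(-z))
exp(-(-0.87)) = exp(0.87) = 2.3869
1 + 2.3869 = 3.3869
1 / 3.3869 = 0.2953

0.2953


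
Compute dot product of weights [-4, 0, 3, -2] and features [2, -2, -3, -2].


Element-wise products:
-4 * 2 = -8
0 * -2 = 0
3 * -3 = -9
-2 * -2 = 4
Sum = -8 + 0 + -9 + 4
= -13

-13


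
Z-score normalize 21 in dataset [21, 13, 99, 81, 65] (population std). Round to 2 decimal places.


Mean = (21 + 13 + 99 + 81 + 65) / 5 = 55.8
Variance = sum((x_i - mean)^2) / n = 1125.76
Std = sqrt(1125.76) = 33.5523
Z = (x - mean) / std
= (21 - 55.8) / 33.5523
= -34.8 / 33.5523
= -1.04

-1.04


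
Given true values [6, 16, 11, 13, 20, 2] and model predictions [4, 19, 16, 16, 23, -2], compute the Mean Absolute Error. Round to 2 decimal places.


Absolute errors: [2, 3, 5, 3, 3, 4]
Sum of absolute errors = 20
MAE = 20 / 6 = 3.33

3.33


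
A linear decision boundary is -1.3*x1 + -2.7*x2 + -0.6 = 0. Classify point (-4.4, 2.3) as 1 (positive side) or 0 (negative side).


Compute -1.3 * -4.4 + -2.7 * 2.3 + -0.6
= 5.72 + -6.21 + -0.6
= -1.09
Since -1.09 < 0, the point is on the negative side.

0


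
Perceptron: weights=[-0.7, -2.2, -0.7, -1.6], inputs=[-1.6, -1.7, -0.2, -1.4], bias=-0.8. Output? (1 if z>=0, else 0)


z = w . x + b
= -0.7*-1.6 + -2.2*-1.7 + -0.7*-0.2 + -1.6*-1.4 + -0.8
= 1.12 + 3.74 + 0.14 + 2.24 + -0.8
= 7.24 + -0.8
= 6.44
Since z = 6.44 >= 0, output = 1

1


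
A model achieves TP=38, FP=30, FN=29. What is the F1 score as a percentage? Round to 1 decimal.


Precision = TP / (TP + FP) = 38 / 68 = 0.5588
Recall = TP / (TP + FN) = 38 / 67 = 0.5672
F1 = 2 * P * R / (P + R)
= 2 * 0.5588 * 0.5672 / (0.5588 + 0.5672)
= 0.6339 / 1.126
= 0.563
As percentage: 56.3%

56.3


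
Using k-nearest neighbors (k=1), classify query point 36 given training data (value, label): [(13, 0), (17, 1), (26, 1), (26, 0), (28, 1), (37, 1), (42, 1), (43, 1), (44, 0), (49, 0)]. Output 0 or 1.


Distances from query 36:
Point 37 (class 1): distance = 1
K=1 nearest neighbors: classes = [1]
Votes for class 1: 1 / 1
Majority vote => class 1

1


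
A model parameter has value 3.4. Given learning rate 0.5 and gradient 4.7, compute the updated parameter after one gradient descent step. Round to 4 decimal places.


w_new = w_old - lr * gradient
= 3.4 - 0.5 * 4.7
= 3.4 - (2.35)
= 1.0500

1.0500


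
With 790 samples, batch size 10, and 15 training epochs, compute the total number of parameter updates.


Iterations per epoch = 790 / 10 = 79
Total updates = iterations_per_epoch * epochs
= 79 * 15
= 1185

1185


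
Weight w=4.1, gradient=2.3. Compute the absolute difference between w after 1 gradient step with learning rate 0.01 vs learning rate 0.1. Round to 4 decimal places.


With lr=0.01: w_new = 4.1 - 0.01 * 2.3 = 4.077
With lr=0.1: w_new = 4.1 - 0.1 * 2.3 = 3.87
Absolute difference = |4.077 - 3.87|
= 0.2070

0.2070


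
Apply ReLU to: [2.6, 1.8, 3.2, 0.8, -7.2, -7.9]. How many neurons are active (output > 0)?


ReLU(x) = max(0, x) for each element:
ReLU(2.6) = 2.6
ReLU(1.8) = 1.8
ReLU(3.2) = 3.2
ReLU(0.8) = 0.8
ReLU(-7.2) = 0
ReLU(-7.9) = 0
Active neurons (>0): 4

4


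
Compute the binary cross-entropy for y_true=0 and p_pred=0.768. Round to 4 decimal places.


For y=0: Loss = -log(1-p)
= -log(1 - 0.768)
= -log(0.232)
= -(-1.461)
= 1.4610

1.4610


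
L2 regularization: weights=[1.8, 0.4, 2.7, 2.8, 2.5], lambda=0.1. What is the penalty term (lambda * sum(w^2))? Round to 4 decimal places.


Squaring each weight:
1.8^2 = 3.24
0.4^2 = 0.16
2.7^2 = 7.29
2.8^2 = 7.84
2.5^2 = 6.25
Sum of squares = 24.78
Penalty = 0.1 * 24.78 = 2.4780

2.4780


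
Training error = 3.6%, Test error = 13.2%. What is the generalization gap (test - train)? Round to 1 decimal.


Generalization gap = test_error - train_error
= 13.2 - 3.6
= 9.6%
A moderate gap.

9.6


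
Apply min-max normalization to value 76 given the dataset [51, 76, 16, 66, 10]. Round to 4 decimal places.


Min = 10, Max = 76
Range = 76 - 10 = 66
Scaled = (x - min) / (max - min)
= (76 - 10) / 66
= 66 / 66
= 1.0000

1.0000


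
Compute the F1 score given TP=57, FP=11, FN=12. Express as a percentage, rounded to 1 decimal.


Precision = TP / (TP + FP) = 57 / 68 = 0.8382
Recall = TP / (TP + FN) = 57 / 69 = 0.8261
F1 = 2 * P * R / (P + R)
= 2 * 0.8382 * 0.8261 / (0.8382 + 0.8261)
= 1.3849 / 1.6643
= 0.8321
As percentage: 83.2%

83.2


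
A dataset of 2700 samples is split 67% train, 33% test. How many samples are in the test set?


Train samples = 2700 * 67% = 1809
Test samples = 2700 - 1809
= 891

891


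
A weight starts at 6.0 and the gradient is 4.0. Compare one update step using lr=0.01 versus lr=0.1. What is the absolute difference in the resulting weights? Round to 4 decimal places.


With lr=0.01: w_new = 6.0 - 0.01 * 4.0 = 5.96
With lr=0.1: w_new = 6.0 - 0.1 * 4.0 = 5.6
Absolute difference = |5.96 - 5.6|
= 0.3600

0.3600


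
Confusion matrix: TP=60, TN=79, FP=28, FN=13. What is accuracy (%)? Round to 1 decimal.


Accuracy = (TP + TN) / (TP + TN + FP + FN) * 100
= (60 + 79) / (60 + 79 + 28 + 13)
= 139 / 180
= 0.7722
= 77.2%

77.2


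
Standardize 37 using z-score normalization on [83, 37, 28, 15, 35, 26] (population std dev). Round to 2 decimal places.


Mean = (83 + 37 + 28 + 15 + 35 + 26) / 6 = 37.3333
Variance = sum((x_i - mean)^2) / n = 467.5556
Std = sqrt(467.5556) = 21.623
Z = (x - mean) / std
= (37 - 37.3333) / 21.623
= -0.3333 / 21.623
= -0.02

-0.02


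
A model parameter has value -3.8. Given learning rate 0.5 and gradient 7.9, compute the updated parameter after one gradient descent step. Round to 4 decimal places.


w_new = w_old - lr * gradient
= -3.8 - 0.5 * 7.9
= -3.8 - (3.95)
= -7.7500

-7.7500


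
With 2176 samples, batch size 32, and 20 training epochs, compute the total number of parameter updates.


Iterations per epoch = 2176 / 32 = 68
Total updates = iterations_per_epoch * epochs
= 68 * 20
= 1360

1360


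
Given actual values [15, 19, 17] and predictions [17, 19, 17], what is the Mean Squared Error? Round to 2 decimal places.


Differences: [-2, 0, 0]
Squared errors: [4, 0, 0]
Sum of squared errors = 4
MSE = 4 / 3 = 1.33

1.33


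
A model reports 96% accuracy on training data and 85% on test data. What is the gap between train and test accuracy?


Gap = train_accuracy - test_accuracy
= 96 - 85
= 11%
This gap suggests the model is overfitting.

11


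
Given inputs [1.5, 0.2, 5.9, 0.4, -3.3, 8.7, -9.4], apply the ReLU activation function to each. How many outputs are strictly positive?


ReLU(x) = max(0, x) for each element:
ReLU(1.5) = 1.5
ReLU(0.2) = 0.2
ReLU(5.9) = 5.9
ReLU(0.4) = 0.4
ReLU(-3.3) = 0
ReLU(8.7) = 8.7
ReLU(-9.4) = 0
Active neurons (>0): 5

5


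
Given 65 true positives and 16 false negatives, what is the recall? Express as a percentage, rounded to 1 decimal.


Recall = TP / (TP + FN) * 100
= 65 / (65 + 16)
= 65 / 81
= 0.8025
= 80.2%

80.2


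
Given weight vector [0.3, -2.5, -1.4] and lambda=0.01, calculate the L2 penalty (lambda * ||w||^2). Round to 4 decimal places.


Squaring each weight:
0.3^2 = 0.09
(-2.5)^2 = 6.25
(-1.4)^2 = 1.96
Sum of squares = 8.3
Penalty = 0.01 * 8.3 = 0.0830

0.0830


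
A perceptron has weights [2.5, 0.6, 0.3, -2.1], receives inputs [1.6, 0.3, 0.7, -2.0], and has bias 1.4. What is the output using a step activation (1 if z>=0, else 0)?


z = w . x + b
= 2.5*1.6 + 0.6*0.3 + 0.3*0.7 + -2.1*-2.0 + 1.4
= 4.0 + 0.18 + 0.21 + 4.2 + 1.4
= 8.59 + 1.4
= 9.99
Since z = 9.99 >= 0, output = 1

1


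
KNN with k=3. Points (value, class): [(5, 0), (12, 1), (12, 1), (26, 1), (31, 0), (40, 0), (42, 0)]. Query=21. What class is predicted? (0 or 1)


Distances from query 21:
Point 26 (class 1): distance = 5
Point 12 (class 1): distance = 9
Point 12 (class 1): distance = 9
K=3 nearest neighbors: classes = [1, 1, 1]
Votes for class 1: 3 / 3
Majority vote => class 1

1


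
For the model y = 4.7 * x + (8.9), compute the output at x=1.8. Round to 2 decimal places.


y = 4.7 * 1.8 + (8.9)
= 8.46 + (8.9)
= 17.36

17.36


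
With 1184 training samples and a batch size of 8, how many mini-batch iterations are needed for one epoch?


Iterations per epoch = dataset_size / batch_size
= 1184 / 8
= 148

148


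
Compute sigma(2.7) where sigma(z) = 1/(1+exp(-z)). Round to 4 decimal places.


sigmoid(z) = 1 / (1 + exp(-z))
exp(-(2.7)) = exp(-2.7) = 0.0672
1 + 0.0672 = 1.0672
1 / 1.0672 = 0.9370

0.9370


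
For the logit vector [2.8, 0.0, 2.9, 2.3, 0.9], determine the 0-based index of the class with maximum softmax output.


Softmax is a monotonic transformation, so it preserves the argmax.
We need to find the index of the maximum logit.
Index 0: 2.8
Index 1: 0.0
Index 2: 2.9
Index 3: 2.3
Index 4: 0.9
Maximum logit = 2.9 at index 2

2


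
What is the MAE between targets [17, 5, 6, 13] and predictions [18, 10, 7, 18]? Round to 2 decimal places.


Absolute errors: [1, 5, 1, 5]
Sum of absolute errors = 12
MAE = 12 / 4 = 3.00

3.00


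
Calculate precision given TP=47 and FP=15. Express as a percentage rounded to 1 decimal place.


Precision = TP / (TP + FP) * 100
= 47 / (47 + 15)
= 47 / 62
= 0.7581
= 75.8%

75.8


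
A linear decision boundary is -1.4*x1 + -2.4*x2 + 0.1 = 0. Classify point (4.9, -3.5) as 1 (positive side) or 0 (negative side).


Compute -1.4 * 4.9 + -2.4 * -3.5 + 0.1
= -6.86 + 8.4 + 0.1
= 1.64
Since 1.64 >= 0, the point is on the positive side.

1


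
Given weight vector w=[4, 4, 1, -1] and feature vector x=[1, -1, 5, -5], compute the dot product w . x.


Element-wise products:
4 * 1 = 4
4 * -1 = -4
1 * 5 = 5
-1 * -5 = 5
Sum = 4 + -4 + 5 + 5
= 10

10


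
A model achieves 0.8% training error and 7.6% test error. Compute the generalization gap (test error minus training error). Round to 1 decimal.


Generalization gap = test_error - train_error
= 7.6 - 0.8
= 6.8%
A moderate gap.

6.8


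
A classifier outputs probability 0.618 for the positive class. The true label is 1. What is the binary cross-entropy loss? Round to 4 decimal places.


For y=1: Loss = -log(p)
= -log(0.618)
= -(-0.4813)
= 0.4813

0.4813


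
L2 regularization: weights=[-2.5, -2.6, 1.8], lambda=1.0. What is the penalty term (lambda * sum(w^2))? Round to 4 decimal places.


Squaring each weight:
(-2.5)^2 = 6.25
(-2.6)^2 = 6.76
1.8^2 = 3.24
Sum of squares = 16.25
Penalty = 1.0 * 16.25 = 16.2500

16.2500


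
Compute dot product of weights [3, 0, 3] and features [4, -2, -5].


Element-wise products:
3 * 4 = 12
0 * -2 = 0
3 * -5 = -15
Sum = 12 + 0 + -15
= -3

-3


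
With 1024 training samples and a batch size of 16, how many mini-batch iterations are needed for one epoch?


Iterations per epoch = dataset_size / batch_size
= 1024 / 16
= 64

64


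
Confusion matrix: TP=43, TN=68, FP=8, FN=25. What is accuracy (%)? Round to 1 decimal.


Accuracy = (TP + TN) / (TP + TN + FP + FN) * 100
= (43 + 68) / (43 + 68 + 8 + 25)
= 111 / 144
= 0.7708
= 77.1%

77.1


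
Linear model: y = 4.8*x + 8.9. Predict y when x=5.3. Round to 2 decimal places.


y = 4.8 * 5.3 + (8.9)
= 25.44 + (8.9)
= 34.34

34.34


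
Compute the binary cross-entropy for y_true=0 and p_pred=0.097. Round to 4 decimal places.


For y=0: Loss = -log(1-p)
= -log(1 - 0.097)
= -log(0.903)
= -(-0.102)
= 0.1020

0.1020


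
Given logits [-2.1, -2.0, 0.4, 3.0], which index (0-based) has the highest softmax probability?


Softmax is a monotonic transformation, so it preserves the argmax.
We need to find the index of the maximum logit.
Index 0: -2.1
Index 1: -2.0
Index 2: 0.4
Index 3: 3.0
Maximum logit = 3.0 at index 3

3


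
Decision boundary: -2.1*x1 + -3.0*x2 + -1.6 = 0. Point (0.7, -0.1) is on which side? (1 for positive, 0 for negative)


Compute -2.1 * 0.7 + -3.0 * -0.1 + -1.6
= -1.47 + 0.3 + -1.6
= -2.77
Since -2.77 < 0, the point is on the negative side.

0


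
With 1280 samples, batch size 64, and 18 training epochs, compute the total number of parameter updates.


Iterations per epoch = 1280 / 64 = 20
Total updates = iterations_per_epoch * epochs
= 20 * 18
= 360

360


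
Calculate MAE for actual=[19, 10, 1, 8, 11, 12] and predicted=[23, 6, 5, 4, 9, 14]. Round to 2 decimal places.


Absolute errors: [4, 4, 4, 4, 2, 2]
Sum of absolute errors = 20
MAE = 20 / 6 = 3.33

3.33


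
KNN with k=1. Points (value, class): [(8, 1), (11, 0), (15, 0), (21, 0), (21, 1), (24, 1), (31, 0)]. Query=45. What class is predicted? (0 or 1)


Distances from query 45:
Point 31 (class 0): distance = 14
K=1 nearest neighbors: classes = [0]
Votes for class 1: 0 / 1
Majority vote => class 0

0


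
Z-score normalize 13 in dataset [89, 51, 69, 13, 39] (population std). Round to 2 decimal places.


Mean = (89 + 51 + 69 + 13 + 39) / 5 = 52.2
Variance = sum((x_i - mean)^2) / n = 669.76
Std = sqrt(669.76) = 25.8797
Z = (x - mean) / std
= (13 - 52.2) / 25.8797
= -39.2 / 25.8797
= -1.51

-1.51


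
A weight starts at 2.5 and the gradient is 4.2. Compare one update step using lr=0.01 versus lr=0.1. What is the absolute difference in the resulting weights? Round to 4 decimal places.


With lr=0.01: w_new = 2.5 - 0.01 * 4.2 = 2.458
With lr=0.1: w_new = 2.5 - 0.1 * 4.2 = 2.08
Absolute difference = |2.458 - 2.08|
= 0.3780

0.3780


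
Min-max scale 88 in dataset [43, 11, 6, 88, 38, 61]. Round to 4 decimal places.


Min = 6, Max = 88
Range = 88 - 6 = 82
Scaled = (x - min) / (max - min)
= (88 - 6) / 82
= 82 / 82
= 1.0000

1.0000


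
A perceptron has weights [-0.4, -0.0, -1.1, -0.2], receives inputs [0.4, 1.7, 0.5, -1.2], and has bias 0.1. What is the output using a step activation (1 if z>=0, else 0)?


z = w . x + b
= -0.4*0.4 + -0.0*1.7 + -1.1*0.5 + -0.2*-1.2 + 0.1
= -0.16 + -0.0 + -0.55 + 0.24 + 0.1
= -0.47 + 0.1
= -0.37
Since z = -0.37 < 0, output = 0

0


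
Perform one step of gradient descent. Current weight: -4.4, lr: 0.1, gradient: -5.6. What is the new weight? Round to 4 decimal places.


w_new = w_old - lr * gradient
= -4.4 - 0.1 * -5.6
= -4.4 - (-0.56)
= -3.8400

-3.8400


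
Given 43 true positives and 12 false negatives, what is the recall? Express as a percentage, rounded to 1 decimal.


Recall = TP / (TP + FN) * 100
= 43 / (43 + 12)
= 43 / 55
= 0.7818
= 78.2%

78.2


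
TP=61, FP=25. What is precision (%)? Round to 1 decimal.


Precision = TP / (TP + FP) * 100
= 61 / (61 + 25)
= 61 / 86
= 0.7093
= 70.9%

70.9


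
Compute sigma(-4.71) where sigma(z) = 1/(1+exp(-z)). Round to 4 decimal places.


sigmoid(z) = 1 / (1 + exp(-z))
exp(-(-4.71)) = exp(4.71) = 111.0522
1 + 111.0522 = 112.0522
1 / 112.0522 = 0.0089

0.0089


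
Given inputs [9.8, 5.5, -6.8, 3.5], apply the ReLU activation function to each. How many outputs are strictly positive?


ReLU(x) = max(0, x) for each element:
ReLU(9.8) = 9.8
ReLU(5.5) = 5.5
ReLU(-6.8) = 0
ReLU(3.5) = 3.5
Active neurons (>0): 3

3


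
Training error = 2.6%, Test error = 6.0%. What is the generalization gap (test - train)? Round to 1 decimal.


Generalization gap = test_error - train_error
= 6.0 - 2.6
= 3.4%
A moderate gap.

3.4


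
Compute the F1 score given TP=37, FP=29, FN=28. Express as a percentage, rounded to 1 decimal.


Precision = TP / (TP + FP) = 37 / 66 = 0.5606
Recall = TP / (TP + FN) = 37 / 65 = 0.5692
F1 = 2 * P * R / (P + R)
= 2 * 0.5606 * 0.5692 / (0.5606 + 0.5692)
= 0.6382 / 1.1298
= 0.5649
As percentage: 56.5%

56.5


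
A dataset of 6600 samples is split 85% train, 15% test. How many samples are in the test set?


Train samples = 6600 * 85% = 5610
Test samples = 6600 - 5610
= 990

990


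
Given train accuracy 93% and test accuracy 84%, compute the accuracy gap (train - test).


Gap = train_accuracy - test_accuracy
= 93 - 84
= 9%
This moderate gap may indicate mild overfitting.

9


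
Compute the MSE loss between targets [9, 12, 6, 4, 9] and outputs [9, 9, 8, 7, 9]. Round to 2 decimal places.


Differences: [0, 3, -2, -3, 0]
Squared errors: [0, 9, 4, 9, 0]
Sum of squared errors = 22
MSE = 22 / 5 = 4.40

4.40


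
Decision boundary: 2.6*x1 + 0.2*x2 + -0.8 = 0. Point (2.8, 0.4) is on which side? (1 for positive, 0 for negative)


Compute 2.6 * 2.8 + 0.2 * 0.4 + -0.8
= 7.28 + 0.08 + -0.8
= 6.56
Since 6.56 >= 0, the point is on the positive side.

1


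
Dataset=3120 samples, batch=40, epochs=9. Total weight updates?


Iterations per epoch = 3120 / 40 = 78
Total updates = iterations_per_epoch * epochs
= 78 * 9
= 702

702


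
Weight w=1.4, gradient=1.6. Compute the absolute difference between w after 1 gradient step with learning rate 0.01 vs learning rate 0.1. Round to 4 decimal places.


With lr=0.01: w_new = 1.4 - 0.01 * 1.6 = 1.384
With lr=0.1: w_new = 1.4 - 0.1 * 1.6 = 1.24
Absolute difference = |1.384 - 1.24|
= 0.1440

0.1440


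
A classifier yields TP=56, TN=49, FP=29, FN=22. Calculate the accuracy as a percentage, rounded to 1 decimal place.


Accuracy = (TP + TN) / (TP + TN + FP + FN) * 100
= (56 + 49) / (56 + 49 + 29 + 22)
= 105 / 156
= 0.6731
= 67.3%

67.3


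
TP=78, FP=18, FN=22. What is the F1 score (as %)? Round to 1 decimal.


Precision = TP / (TP + FP) = 78 / 96 = 0.8125
Recall = TP / (TP + FN) = 78 / 100 = 0.78
F1 = 2 * P * R / (P + R)
= 2 * 0.8125 * 0.78 / (0.8125 + 0.78)
= 1.2675 / 1.5925
= 0.7959
As percentage: 79.6%

79.6


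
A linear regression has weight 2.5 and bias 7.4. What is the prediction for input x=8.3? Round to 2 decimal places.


y = 2.5 * 8.3 + (7.4)
= 20.75 + (7.4)
= 28.15

28.15


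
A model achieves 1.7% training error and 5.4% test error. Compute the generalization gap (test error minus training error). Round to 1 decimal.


Generalization gap = test_error - train_error
= 5.4 - 1.7
= 3.7%
A moderate gap.

3.7


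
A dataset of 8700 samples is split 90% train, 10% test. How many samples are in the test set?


Train samples = 8700 * 90% = 7830
Test samples = 8700 - 7830
= 870

870


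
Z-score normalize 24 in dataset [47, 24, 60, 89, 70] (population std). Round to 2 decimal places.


Mean = (47 + 24 + 60 + 89 + 70) / 5 = 58.0
Variance = sum((x_i - mean)^2) / n = 477.2
Std = sqrt(477.2) = 21.8449
Z = (x - mean) / std
= (24 - 58.0) / 21.8449
= -34.0 / 21.8449
= -1.56

-1.56


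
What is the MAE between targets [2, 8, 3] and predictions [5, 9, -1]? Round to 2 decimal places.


Absolute errors: [3, 1, 4]
Sum of absolute errors = 8
MAE = 8 / 3 = 2.67

2.67


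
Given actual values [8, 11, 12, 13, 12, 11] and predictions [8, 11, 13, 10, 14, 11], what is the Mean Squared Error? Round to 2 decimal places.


Differences: [0, 0, -1, 3, -2, 0]
Squared errors: [0, 0, 1, 9, 4, 0]
Sum of squared errors = 14
MSE = 14 / 6 = 2.33

2.33


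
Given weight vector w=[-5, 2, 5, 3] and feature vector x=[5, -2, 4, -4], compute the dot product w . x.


Element-wise products:
-5 * 5 = -25
2 * -2 = -4
5 * 4 = 20
3 * -4 = -12
Sum = -25 + -4 + 20 + -12
= -21

-21


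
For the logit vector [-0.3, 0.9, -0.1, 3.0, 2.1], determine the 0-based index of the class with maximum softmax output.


Softmax is a monotonic transformation, so it preserves the argmax.
We need to find the index of the maximum logit.
Index 0: -0.3
Index 1: 0.9
Index 2: -0.1
Index 3: 3.0
Index 4: 2.1
Maximum logit = 3.0 at index 3

3


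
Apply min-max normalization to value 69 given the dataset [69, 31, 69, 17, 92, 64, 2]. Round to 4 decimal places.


Min = 2, Max = 92
Range = 92 - 2 = 90
Scaled = (x - min) / (max - min)
= (69 - 2) / 90
= 67 / 90
= 0.7444

0.7444


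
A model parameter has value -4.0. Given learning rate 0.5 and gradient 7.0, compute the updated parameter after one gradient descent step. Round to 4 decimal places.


w_new = w_old - lr * gradient
= -4.0 - 0.5 * 7.0
= -4.0 - (3.5)
= -7.5000

-7.5000


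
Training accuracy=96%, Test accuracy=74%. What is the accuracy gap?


Gap = train_accuracy - test_accuracy
= 96 - 74
= 22%
This large gap strongly indicates overfitting.

22


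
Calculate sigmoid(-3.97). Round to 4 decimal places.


sigmoid(z) = 1 / (1 + exp(-z))
exp(-(-3.97)) = exp(3.97) = 52.9845
1 + 52.9845 = 53.9845
1 / 53.9845 = 0.0185

0.0185


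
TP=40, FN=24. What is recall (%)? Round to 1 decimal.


Recall = TP / (TP + FN) * 100
= 40 / (40 + 24)
= 40 / 64
= 0.625
= 62.5%

62.5


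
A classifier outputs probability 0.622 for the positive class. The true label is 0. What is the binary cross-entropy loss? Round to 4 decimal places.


For y=0: Loss = -log(1-p)
= -log(1 - 0.622)
= -log(0.378)
= -(-0.9729)
= 0.9729

0.9729


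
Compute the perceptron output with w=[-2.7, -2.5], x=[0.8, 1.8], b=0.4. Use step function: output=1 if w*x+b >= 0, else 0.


z = w . x + b
= -2.7*0.8 + -2.5*1.8 + 0.4
= -2.16 + -4.5 + 0.4
= -6.66 + 0.4
= -6.26
Since z = -6.26 < 0, output = 0

0


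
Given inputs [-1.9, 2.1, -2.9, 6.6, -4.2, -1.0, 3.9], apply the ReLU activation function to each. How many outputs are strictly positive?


ReLU(x) = max(0, x) for each element:
ReLU(-1.9) = 0
ReLU(2.1) = 2.1
ReLU(-2.9) = 0
ReLU(6.6) = 6.6
ReLU(-4.2) = 0
ReLU(-1.0) = 0
ReLU(3.9) = 3.9
Active neurons (>0): 3

3


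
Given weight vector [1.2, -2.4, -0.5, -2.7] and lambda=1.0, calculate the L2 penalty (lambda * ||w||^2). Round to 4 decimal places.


Squaring each weight:
1.2^2 = 1.44
(-2.4)^2 = 5.76
(-0.5)^2 = 0.25
(-2.7)^2 = 7.29
Sum of squares = 14.74
Penalty = 1.0 * 14.74 = 14.7400

14.7400


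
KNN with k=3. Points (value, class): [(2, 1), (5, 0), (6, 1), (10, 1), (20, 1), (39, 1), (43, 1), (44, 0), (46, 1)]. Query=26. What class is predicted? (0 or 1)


Distances from query 26:
Point 20 (class 1): distance = 6
Point 39 (class 1): distance = 13
Point 10 (class 1): distance = 16
K=3 nearest neighbors: classes = [1, 1, 1]
Votes for class 1: 3 / 3
Majority vote => class 1

1


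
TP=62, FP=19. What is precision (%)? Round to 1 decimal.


Precision = TP / (TP + FP) * 100
= 62 / (62 + 19)
= 62 / 81
= 0.7654
= 76.5%

76.5


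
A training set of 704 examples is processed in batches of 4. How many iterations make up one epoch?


Iterations per epoch = dataset_size / batch_size
= 704 / 4
= 176

176


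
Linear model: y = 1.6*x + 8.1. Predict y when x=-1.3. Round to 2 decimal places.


y = 1.6 * -1.3 + (8.1)
= -2.08 + (8.1)
= 6.02

6.02


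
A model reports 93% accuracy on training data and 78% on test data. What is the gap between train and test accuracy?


Gap = train_accuracy - test_accuracy
= 93 - 78
= 15%
This gap suggests the model is overfitting.

15


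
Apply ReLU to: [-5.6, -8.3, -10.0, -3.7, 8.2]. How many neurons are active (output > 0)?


ReLU(x) = max(0, x) for each element:
ReLU(-5.6) = 0
ReLU(-8.3) = 0
ReLU(-10.0) = 0
ReLU(-3.7) = 0
ReLU(8.2) = 8.2
Active neurons (>0): 1

1


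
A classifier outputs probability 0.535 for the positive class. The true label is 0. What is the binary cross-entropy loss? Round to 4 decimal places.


For y=0: Loss = -log(1-p)
= -log(1 - 0.535)
= -log(0.465)
= -(-0.7657)
= 0.7657

0.7657


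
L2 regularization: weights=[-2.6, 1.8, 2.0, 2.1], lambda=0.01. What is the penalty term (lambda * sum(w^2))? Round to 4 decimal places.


Squaring each weight:
(-2.6)^2 = 6.76
1.8^2 = 3.24
2.0^2 = 4.0
2.1^2 = 4.41
Sum of squares = 18.41
Penalty = 0.01 * 18.41 = 0.1841

0.1841


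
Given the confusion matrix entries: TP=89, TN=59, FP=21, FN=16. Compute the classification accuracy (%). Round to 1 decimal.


Accuracy = (TP + TN) / (TP + TN + FP + FN) * 100
= (89 + 59) / (89 + 59 + 21 + 16)
= 148 / 185
= 0.8
= 80.0%

80.0


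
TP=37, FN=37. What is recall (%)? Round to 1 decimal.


Recall = TP / (TP + FN) * 100
= 37 / (37 + 37)
= 37 / 74
= 0.5
= 50.0%

50.0


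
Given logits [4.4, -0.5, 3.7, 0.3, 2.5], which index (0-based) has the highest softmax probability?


Softmax is a monotonic transformation, so it preserves the argmax.
We need to find the index of the maximum logit.
Index 0: 4.4
Index 1: -0.5
Index 2: 3.7
Index 3: 0.3
Index 4: 2.5
Maximum logit = 4.4 at index 0

0


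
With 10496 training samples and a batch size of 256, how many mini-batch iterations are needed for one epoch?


Iterations per epoch = dataset_size / batch_size
= 10496 / 256
= 41

41


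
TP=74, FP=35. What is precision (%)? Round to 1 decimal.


Precision = TP / (TP + FP) * 100
= 74 / (74 + 35)
= 74 / 109
= 0.6789
= 67.9%

67.9


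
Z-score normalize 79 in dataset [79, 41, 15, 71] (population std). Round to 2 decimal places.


Mean = (79 + 41 + 15 + 71) / 4 = 51.5
Variance = sum((x_i - mean)^2) / n = 644.75
Std = sqrt(644.75) = 25.3919
Z = (x - mean) / std
= (79 - 51.5) / 25.3919
= 27.5 / 25.3919
= 1.08

1.08


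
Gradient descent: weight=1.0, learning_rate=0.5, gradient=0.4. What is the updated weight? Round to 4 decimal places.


w_new = w_old - lr * gradient
= 1.0 - 0.5 * 0.4
= 1.0 - (0.2)
= 0.8000

0.8000


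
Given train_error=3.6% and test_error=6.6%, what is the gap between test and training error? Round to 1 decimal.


Generalization gap = test_error - train_error
= 6.6 - 3.6
= 3.0%
A moderate gap.

3.0


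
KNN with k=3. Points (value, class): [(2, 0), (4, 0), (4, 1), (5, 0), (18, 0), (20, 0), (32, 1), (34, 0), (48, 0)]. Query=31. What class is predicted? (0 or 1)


Distances from query 31:
Point 32 (class 1): distance = 1
Point 34 (class 0): distance = 3
Point 20 (class 0): distance = 11
K=3 nearest neighbors: classes = [1, 0, 0]
Votes for class 1: 1 / 3
Majority vote => class 0

0


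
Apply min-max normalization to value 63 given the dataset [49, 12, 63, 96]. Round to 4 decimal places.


Min = 12, Max = 96
Range = 96 - 12 = 84
Scaled = (x - min) / (max - min)
= (63 - 12) / 84
= 51 / 84
= 0.6071

0.6071


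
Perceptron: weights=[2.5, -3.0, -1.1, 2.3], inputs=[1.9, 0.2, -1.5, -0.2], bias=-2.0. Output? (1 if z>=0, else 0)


z = w . x + b
= 2.5*1.9 + -3.0*0.2 + -1.1*-1.5 + 2.3*-0.2 + -2.0
= 4.75 + -0.6 + 1.65 + -0.46 + -2.0
= 5.34 + -2.0
= 3.34
Since z = 3.34 >= 0, output = 1

1


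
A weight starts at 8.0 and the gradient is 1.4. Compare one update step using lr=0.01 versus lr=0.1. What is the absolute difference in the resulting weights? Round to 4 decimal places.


With lr=0.01: w_new = 8.0 - 0.01 * 1.4 = 7.986
With lr=0.1: w_new = 8.0 - 0.1 * 1.4 = 7.86
Absolute difference = |7.986 - 7.86|
= 0.1260

0.1260


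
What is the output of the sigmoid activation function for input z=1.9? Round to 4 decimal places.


sigmoid(z) = 1 / (1 + exp(-z))
exp(-(1.9)) = exp(-1.9) = 0.1496
1 + 0.1496 = 1.1496
1 / 1.1496 = 0.8699

0.8699


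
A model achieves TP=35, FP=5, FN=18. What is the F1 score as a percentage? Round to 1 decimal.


Precision = TP / (TP + FP) = 35 / 40 = 0.875
Recall = TP / (TP + FN) = 35 / 53 = 0.6604
F1 = 2 * P * R / (P + R)
= 2 * 0.875 * 0.6604 / (0.875 + 0.6604)
= 1.1557 / 1.5354
= 0.7527
As percentage: 75.3%

75.3
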